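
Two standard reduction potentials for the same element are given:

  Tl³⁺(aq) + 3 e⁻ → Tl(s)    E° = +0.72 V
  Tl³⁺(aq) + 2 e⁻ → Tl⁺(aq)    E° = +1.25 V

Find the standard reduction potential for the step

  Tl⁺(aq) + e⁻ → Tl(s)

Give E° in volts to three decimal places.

-0.340 V

Sequential free energies add, so n₃E°₃ = n₁E°₁ + n₂E°₂.
With n₃ = 3, and the known step contributing 2×(+1.25) V, the unknown satisfies 1·E° = 3×(+0.72) − 2×(+1.25) = -0.340.
E° = -0.340 / 1 = -0.340 V.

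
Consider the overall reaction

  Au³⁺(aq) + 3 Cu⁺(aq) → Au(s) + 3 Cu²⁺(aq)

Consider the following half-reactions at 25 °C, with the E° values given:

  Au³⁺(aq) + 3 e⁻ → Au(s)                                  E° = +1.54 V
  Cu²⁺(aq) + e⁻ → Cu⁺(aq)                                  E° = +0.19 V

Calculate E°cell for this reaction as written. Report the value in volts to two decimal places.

The Au³⁺/Au couple has the higher reduction potential, so it is the cathode; Cu²⁺/Cu⁺ is oxidised at the anode.
E°cell = E°(cathode) − E°(anode) = (+1.54) − (+0.19) = +1.35 V.
Since E°cell > 0, the reaction is spontaneous under standard conditions.

+1.35 V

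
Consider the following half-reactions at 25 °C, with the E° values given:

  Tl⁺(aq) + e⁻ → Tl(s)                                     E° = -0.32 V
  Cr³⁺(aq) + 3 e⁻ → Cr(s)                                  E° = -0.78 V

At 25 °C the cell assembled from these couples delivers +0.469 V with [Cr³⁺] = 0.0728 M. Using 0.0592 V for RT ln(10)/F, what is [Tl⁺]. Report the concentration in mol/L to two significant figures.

Tl⁺/Tl is the cathode, Cr³⁺/Cr the anode: E°cell = +0.46 V, n = 3.
Overall reaction: 3 Tl⁺(aq) + Cr(s) → 3 Tl(s) + Cr³⁺(aq); Q = [Cr³⁺]^1/[Tl⁺]^3.
From E = E° − (0.0592/n) log Q: log Q = (E° − E)·n/0.0592 = (+0.46 − (+0.469))·3/0.0592 = -0.4561.
So 3·log[Tl⁺] = 1·log(0.0728) − log Q = -1.1379 − (-0.4561) = -0.6818; log[Tl⁺] = -0.6818 / 3 = -0.2273; [Tl⁺] = 10^(-0.2273) ≈ 0.59 M.

0.59 M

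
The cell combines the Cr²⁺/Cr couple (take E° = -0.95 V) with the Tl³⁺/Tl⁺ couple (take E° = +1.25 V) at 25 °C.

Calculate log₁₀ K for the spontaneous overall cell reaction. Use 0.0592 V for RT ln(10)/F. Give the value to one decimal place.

74.3

Cathode: Tl³⁺/Tl⁺; anode: Cr²⁺/Cr. E°cell = +2.20 V, n = 2.
log K = nE°cell / 0.0592 = (2)(+2.20) / 0.0592 = 74.3.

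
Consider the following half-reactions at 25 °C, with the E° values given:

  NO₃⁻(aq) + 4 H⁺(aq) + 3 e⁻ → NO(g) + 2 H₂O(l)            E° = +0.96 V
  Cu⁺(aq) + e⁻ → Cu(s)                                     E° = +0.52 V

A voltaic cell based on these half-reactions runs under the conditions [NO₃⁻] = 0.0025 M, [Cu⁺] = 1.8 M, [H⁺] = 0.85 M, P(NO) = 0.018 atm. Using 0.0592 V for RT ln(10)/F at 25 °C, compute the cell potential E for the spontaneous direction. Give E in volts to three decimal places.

NO₃⁻/NO is the cathode (higher E°), Cu⁺/Cu the anode: E°cell = +0.96 − (+0.52) = +0.44 V, n = 3.
Overall: NO₃⁻(aq) + 4 H⁺(aq) + 3 Cu(s) → NO(g) + 2 H₂O(l) + 3 Cu⁺(aq)
Q = P(NO)·[Cu⁺]^3 / ([NO₃⁻]·[H⁺]^4); log Q = 1.905.
E = E° − (0.0592/n) log Q = +0.44 − (0.0592/3)(1.905) = +0.402 V.

+0.402 V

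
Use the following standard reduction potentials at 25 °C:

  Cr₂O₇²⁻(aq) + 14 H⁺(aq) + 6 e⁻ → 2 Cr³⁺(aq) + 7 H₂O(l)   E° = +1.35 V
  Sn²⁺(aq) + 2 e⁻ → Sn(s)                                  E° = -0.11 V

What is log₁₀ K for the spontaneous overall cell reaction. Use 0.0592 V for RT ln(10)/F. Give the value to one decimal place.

148.0

Cathode: Cr₂O₇²⁻/Cr³⁺; anode: Sn²⁺/Sn. E°cell = +1.46 V, n = 6.
log K = nE°cell / 0.0592 = (6)(+1.46) / 0.0592 = 148.0.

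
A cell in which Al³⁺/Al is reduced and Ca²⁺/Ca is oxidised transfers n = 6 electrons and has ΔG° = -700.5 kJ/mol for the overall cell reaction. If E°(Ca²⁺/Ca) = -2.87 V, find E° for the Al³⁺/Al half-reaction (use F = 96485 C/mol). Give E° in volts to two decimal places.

-1.66 V

E°cell = −ΔG°/(nF) = −(-700.5×10³)/((6)(96485)) = +1.210 V.
Since Al³⁺/Al is the cathode and Ca²⁺/Ca the anode, E°cell = E°(Al³⁺/Al) − E°(Ca²⁺/Ca).
So E°(Al³⁺/Al) = E°cell + E°(Ca²⁺/Ca) = +1.210 + (-2.87) = -1.66 V.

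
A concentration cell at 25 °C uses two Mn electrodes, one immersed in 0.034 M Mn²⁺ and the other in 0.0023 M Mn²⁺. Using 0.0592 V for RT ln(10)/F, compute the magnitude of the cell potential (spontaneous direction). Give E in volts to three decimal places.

For a concentration cell E°cell = 0. The 0.034 M side is the cathode (reduction is favoured where [Mn²⁺] is higher).
With n = 2, E = −(0.0592/2) log([Mn²⁺]ₐₙ/[Mn²⁺]꜀ₐₜ) = −(0.0592/2) log(0.0023/0.034) = −(0.0592/2)(-1.170) = +0.035 V.

+0.035 V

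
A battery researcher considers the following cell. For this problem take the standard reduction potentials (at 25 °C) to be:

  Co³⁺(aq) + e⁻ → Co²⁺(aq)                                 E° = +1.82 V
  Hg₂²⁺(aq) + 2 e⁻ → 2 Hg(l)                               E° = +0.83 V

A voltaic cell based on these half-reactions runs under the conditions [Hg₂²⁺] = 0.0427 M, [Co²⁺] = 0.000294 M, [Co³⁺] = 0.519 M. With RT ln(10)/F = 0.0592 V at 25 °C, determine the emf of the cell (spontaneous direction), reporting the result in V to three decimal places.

+1.223 V

Co³⁺/Co²⁺ is the cathode (higher E°), Hg₂²⁺/Hg the anode: E°cell = +1.82 − (+0.83) = +0.99 V, n = 2.
Overall: 2 Co³⁺(aq) + 2 Hg(l) → 2 Co²⁺(aq) + Hg₂²⁺(aq)
Q = [Co²⁺]^2·[Hg₂²⁺] / ([Co³⁺]^2); log Q = -7.863.
E = E° − (0.0592/n) log Q = +0.99 − (0.0592/2)(-7.863) = +1.223 V.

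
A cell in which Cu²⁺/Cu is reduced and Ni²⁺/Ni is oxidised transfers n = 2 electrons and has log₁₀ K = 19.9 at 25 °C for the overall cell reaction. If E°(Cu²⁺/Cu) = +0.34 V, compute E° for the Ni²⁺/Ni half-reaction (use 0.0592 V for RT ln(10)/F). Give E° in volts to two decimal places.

-0.25 V

E°cell = (0.0592/n)·log K = (0.0592/2)(19.9) = +0.589 V.
Since Cu²⁺/Cu is the cathode and Ni²⁺/Ni the anode, E°cell = E°(Cu²⁺/Cu) − E°(Ni²⁺/Ni).
So E°(Ni²⁺/Ni) = E°(Cu²⁺/Cu) − E°cell = (+0.34) − (+0.589) = -0.25 V.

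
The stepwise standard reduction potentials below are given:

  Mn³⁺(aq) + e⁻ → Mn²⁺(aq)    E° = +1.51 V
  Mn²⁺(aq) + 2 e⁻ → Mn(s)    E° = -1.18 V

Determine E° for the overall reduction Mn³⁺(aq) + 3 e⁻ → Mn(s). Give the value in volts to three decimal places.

Since ΔG° = −nFE° is additive over sequential reductions, n₃E°₃ = n₁E°₁ + n₂E°₂.
E°₃ = (1×+1.51 + 2×-1.18) / 3 = (-0.850) / 3 = -0.283 V.

-0.283 V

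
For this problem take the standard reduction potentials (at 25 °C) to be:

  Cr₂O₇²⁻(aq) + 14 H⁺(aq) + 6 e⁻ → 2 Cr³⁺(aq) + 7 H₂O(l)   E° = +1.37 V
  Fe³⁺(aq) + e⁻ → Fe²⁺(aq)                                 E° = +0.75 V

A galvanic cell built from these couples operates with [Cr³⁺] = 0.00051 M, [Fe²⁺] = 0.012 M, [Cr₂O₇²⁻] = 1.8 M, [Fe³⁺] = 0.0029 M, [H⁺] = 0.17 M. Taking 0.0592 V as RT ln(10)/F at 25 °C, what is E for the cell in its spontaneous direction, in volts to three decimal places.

Cr₂O₇²⁻/Cr³⁺ is the cathode (higher E°), Fe³⁺/Fe²⁺ the anode: E°cell = +1.37 − (+0.75) = +0.62 V, n = 6.
Overall: Cr₂O₇²⁻(aq) + 14 H⁺(aq) + 6 Fe²⁺(aq) → 2 Cr³⁺(aq) + 7 H₂O(l) + 6 Fe³⁺(aq)
Q = [Cr³⁺]^2·[Fe³⁺]^6 / ([Cr₂O₇²⁻]·[H⁺]^14·[Fe²⁺]^6); log Q = 0.233.
E = E° − (0.0592/n) log Q = +0.62 − (0.0592/6)(0.233) = +0.618 V.

+0.618 V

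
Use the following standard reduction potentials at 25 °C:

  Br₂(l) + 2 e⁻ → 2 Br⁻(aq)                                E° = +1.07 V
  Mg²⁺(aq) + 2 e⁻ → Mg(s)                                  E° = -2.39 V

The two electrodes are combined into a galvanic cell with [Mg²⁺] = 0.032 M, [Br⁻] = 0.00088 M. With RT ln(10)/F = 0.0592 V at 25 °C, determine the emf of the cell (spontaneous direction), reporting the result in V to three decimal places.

Br₂/Br⁻ is the cathode (higher E°), Mg²⁺/Mg the anode: E°cell = +1.07 − (-2.39) = +3.46 V, n = 2.
Overall: Br₂(l) + Mg(s) → 2 Br⁻(aq) + Mg²⁺(aq)
Q = [Br⁻]^2·[Mg²⁺]; log Q = -7.606.
E = E° − (0.0592/n) log Q = +3.46 − (0.0592/2)(-7.606) = +3.685 V.

+3.685 V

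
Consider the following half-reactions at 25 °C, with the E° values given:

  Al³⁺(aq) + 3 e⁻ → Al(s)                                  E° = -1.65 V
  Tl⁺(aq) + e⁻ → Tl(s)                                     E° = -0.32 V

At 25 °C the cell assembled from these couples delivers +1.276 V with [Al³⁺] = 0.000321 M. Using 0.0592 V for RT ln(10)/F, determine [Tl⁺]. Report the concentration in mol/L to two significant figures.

0.0084 M

Tl⁺/Tl is the cathode, Al³⁺/Al the anode: E°cell = +1.33 V, n = 3.
Overall reaction: 3 Tl⁺(aq) + Al(s) → 3 Tl(s) + Al³⁺(aq); Q = [Al³⁺]^1/[Tl⁺]^3.
From E = E° − (0.0592/n) log Q: log Q = (E° − E)·n/0.0592 = (+1.33 − (+1.276))·3/0.0592 = 2.7365.
So 3·log[Tl⁺] = 1·log(0.000321) − log Q = -3.4935 − (2.7365) = -6.2300; log[Tl⁺] = -6.2300 / 3 = -2.0767; [Tl⁺] = 10^(-2.0767) ≈ 0.0084 M.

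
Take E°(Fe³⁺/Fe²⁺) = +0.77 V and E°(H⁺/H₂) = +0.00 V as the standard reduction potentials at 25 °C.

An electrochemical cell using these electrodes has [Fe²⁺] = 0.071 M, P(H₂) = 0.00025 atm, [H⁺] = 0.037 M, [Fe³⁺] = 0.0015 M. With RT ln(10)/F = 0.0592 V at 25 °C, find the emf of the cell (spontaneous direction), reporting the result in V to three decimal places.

Fe³⁺/Fe²⁺ is the cathode (higher E°), H⁺/H₂ the anode: E°cell = +0.77 − (+0.00) = +0.77 V, n = 2.
Overall: 2 Fe³⁺(aq) + H₂(g) → 2 Fe²⁺(aq) + 2 H⁺(aq)
Q = [Fe²⁺]^2·[H⁺]^2 / ([Fe³⁺]^2·P(H₂)); log Q = 4.089.
E = E° − (0.0592/n) log Q = +0.77 − (0.0592/2)(4.089) = +0.649 V.

+0.649 V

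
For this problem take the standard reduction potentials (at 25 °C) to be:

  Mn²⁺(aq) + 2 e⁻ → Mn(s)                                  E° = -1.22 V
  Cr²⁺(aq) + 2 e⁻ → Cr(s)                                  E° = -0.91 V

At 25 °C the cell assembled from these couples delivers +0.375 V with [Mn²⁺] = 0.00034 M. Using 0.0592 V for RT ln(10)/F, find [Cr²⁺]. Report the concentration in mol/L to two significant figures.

Cr²⁺/Cr is the cathode, Mn²⁺/Mn the anode: E°cell = +0.31 V, n = 2.
Overall reaction: Cr²⁺(aq) + Mn(s) → Cr(s) + Mn²⁺(aq); Q = [Mn²⁺]^1/[Cr²⁺]^1.
From E = E° − (0.0592/n) log Q: log Q = (E° − E)·n/0.0592 = (+0.31 − (+0.375))·2/0.0592 = -2.1959.
So 1·log[Cr²⁺] = 1·log(0.00034) − log Q = -3.4685 − (-2.1959) = -1.2726; [Cr²⁺] = 10^(-1.2726) ≈ 0.053 M.

0.053 M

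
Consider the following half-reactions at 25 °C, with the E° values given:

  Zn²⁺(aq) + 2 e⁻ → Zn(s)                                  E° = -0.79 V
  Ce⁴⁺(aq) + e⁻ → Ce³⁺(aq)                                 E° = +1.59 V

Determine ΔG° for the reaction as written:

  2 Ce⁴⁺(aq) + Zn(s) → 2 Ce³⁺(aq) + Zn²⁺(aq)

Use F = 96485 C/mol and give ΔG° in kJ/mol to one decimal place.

-459.3 kJ/mol

As written, Ce⁴⁺/Ce³⁺ is reduced (cathode) and Zn²⁺/Zn is oxidised (anode), so E°cell = (+1.59) − (-0.79) = +2.38 V.
Balancing electrons gives n = 2.
ΔG° = −nFE° = −(2)(96485)(+2.38) = -459,269 J = -459.3 kJ/mol.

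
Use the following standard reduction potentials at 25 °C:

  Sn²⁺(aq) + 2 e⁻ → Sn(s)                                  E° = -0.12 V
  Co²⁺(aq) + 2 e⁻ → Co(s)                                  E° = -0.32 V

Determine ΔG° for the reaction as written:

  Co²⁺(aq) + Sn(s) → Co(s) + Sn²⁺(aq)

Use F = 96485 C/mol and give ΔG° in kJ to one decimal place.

As written, Co²⁺/Co is reduced (cathode) and Sn²⁺/Sn is oxidised (anode), so E°cell = (-0.32) − (-0.12) = -0.20 V.
Balancing electrons gives n = 2.
ΔG° = −nFE° = −(2)(96485)(-0.20) = 38,594 J = +38.6 kJ.

+38.6 kJ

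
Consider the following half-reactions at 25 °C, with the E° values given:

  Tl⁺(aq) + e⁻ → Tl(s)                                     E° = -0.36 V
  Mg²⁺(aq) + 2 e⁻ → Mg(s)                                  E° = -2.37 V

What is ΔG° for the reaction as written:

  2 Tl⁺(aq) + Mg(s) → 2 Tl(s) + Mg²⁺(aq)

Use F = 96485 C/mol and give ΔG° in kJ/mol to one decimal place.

As written, Tl⁺/Tl is reduced (cathode) and Mg²⁺/Mg is oxidised (anode), so E°cell = (-0.36) − (-2.37) = +2.01 V.
Balancing electrons gives n = 2.
ΔG° = −nFE° = −(2)(96485)(+2.01) = -387,870 J = -387.9 kJ/mol.

-387.9 kJ/mol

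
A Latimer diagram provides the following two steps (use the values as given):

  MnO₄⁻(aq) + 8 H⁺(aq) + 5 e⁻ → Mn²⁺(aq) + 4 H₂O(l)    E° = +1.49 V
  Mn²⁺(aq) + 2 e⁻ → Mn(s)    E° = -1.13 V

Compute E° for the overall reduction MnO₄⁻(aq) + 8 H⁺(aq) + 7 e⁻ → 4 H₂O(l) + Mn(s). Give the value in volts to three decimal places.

Adding the free-energy changes (−nFE°) of the two steps gives −n₃FE°₃ = −n₁FE°₁ − n₂FE°₂.
E°₃ = (5×+1.49 + 2×-1.13) / 7 = (+5.190) / 7 = +0.741 V.

+0.741 V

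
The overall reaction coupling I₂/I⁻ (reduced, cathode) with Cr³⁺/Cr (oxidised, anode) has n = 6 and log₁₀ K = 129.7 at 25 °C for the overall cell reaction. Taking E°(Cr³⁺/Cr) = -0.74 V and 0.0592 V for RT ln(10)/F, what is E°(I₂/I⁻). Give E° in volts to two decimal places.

E°cell = (0.0592/n)·log K = (0.0592/6)(129.7) = +1.280 V.
Since I₂/I⁻ is the cathode and Cr³⁺/Cr the anode, E°cell = E°(I₂/I⁻) − E°(Cr³⁺/Cr).
So E°(I₂/I⁻) = E°cell + E°(Cr³⁺/Cr) = +1.280 + (-0.74) = +0.54 V.

+0.54 V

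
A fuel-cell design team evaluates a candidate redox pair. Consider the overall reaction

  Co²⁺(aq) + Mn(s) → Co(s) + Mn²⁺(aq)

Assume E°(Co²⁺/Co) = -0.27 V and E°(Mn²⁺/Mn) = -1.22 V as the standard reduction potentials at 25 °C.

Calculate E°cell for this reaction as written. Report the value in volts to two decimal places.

+0.95 V

The Co²⁺/Co couple has the higher reduction potential, so it is the cathode; Mn²⁺/Mn is oxidised at the anode.
E°cell = E°(cathode) − E°(anode) = (-0.27) − (-1.22) = +0.95 V.
Since E°cell > 0, the reaction is spontaneous under standard conditions.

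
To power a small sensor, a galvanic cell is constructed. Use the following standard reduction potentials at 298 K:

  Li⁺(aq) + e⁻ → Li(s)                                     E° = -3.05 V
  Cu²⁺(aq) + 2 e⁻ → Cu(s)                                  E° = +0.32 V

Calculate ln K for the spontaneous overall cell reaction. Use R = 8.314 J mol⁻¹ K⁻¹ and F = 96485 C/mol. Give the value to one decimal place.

262.5

Cathode: Cu²⁺/Cu; anode: Li⁺/Li. E°cell = (+0.32) − (-3.05) = +3.37 V, with n = 2.
ΔG° = −nFE° = −RT ln K, so ln K = nFE°/(RT) = (2)(96485)(+3.37) / ((8.314)(298)) = 262.478.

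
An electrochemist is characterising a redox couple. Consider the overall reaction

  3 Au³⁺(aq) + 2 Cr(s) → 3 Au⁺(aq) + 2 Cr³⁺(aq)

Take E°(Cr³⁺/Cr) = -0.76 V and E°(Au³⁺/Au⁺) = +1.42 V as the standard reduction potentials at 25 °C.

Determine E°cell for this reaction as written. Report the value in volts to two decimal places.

The Au³⁺/Au⁺ couple has the higher reduction potential, so it is the cathode; Cr³⁺/Cr is oxidised at the anode.
E°cell = E°(cathode) − E°(anode) = (+1.42) − (-0.76) = +2.18 V.

+2.18 V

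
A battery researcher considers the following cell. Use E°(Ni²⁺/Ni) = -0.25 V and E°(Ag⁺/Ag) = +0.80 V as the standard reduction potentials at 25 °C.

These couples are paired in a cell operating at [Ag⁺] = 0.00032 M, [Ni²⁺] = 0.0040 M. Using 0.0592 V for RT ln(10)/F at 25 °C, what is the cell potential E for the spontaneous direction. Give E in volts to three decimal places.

Ag⁺/Ag is the cathode (higher E°), Ni²⁺/Ni the anode: E°cell = +0.80 − (-0.25) = +1.05 V, n = 2.
Overall: 2 Ag⁺(aq) + Ni(s) → 2 Ag(s) + Ni²⁺(aq)
Q = [Ni²⁺] / ([Ag⁺]^2); log Q = 4.592.
E = E° − (0.0592/n) log Q = +1.05 − (0.0592/2)(4.592) = +0.914 V.

+0.914 V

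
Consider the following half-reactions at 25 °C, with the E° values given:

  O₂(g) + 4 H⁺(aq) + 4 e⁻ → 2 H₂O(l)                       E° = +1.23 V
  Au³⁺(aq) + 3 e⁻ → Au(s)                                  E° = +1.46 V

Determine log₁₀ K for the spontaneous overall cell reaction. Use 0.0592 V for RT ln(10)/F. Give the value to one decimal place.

46.6

Cathode: Au³⁺/Au; anode: O₂/H₂O. E°cell = +0.23 V, n = 12.
log K = nE°cell / 0.0592 = (12)(+0.23) / 0.0592 = 46.6.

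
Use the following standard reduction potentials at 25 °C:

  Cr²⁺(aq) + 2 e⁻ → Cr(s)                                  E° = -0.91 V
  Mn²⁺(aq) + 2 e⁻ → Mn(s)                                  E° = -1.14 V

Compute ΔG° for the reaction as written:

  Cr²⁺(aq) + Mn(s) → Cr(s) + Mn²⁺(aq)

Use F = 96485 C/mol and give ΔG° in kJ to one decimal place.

As written, Cr²⁺/Cr is reduced (cathode) and Mn²⁺/Mn is oxidised (anode), so E°cell = (-0.91) − (-1.14) = +0.23 V.
Balancing electrons gives n = 2.
ΔG° = −nFE° = −(2)(96485)(+0.23) = -44,383 J = -44.4 kJ.

-44.4 kJ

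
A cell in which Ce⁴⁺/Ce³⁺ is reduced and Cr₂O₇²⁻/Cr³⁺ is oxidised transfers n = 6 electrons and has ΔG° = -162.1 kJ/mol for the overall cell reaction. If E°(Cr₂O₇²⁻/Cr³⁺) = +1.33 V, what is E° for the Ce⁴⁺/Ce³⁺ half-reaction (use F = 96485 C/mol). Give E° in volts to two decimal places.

+1.61 V

E°cell = −ΔG°/(nF) = −(-162.1×10³)/((6)(96485)) = +0.280 V.
Since Ce⁴⁺/Ce³⁺ is the cathode and Cr₂O₇²⁻/Cr³⁺ the anode, E°cell = E°(Ce⁴⁺/Ce³⁺) − E°(Cr₂O₇²⁻/Cr³⁺).
So E°(Ce⁴⁺/Ce³⁺) = E°cell + E°(Cr₂O₇²⁻/Cr³⁺) = +0.280 + (+1.33) = +1.61 V.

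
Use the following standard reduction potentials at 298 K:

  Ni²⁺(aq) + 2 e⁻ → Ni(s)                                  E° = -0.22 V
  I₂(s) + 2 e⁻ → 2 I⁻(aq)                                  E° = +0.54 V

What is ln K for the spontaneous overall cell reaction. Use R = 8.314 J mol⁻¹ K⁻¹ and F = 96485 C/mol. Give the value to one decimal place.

Cathode: I₂/I⁻; anode: Ni²⁺/Ni. E°cell = (+0.54) − (-0.22) = +0.76 V, with n = 2.
ΔG° = −nFE° = −RT ln K, so ln K = nFE°/(RT) = (2)(96485)(+0.76) / ((8.314)(298)) = 59.194.

59.2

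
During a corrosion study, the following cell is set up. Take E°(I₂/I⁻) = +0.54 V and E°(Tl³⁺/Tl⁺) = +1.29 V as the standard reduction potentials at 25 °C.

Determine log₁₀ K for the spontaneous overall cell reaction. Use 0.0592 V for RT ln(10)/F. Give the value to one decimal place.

Cathode: Tl³⁺/Tl⁺; anode: I₂/I⁻. E°cell = +0.75 V, n = 2.
log K = nE°cell / 0.0592 = (2)(+0.75) / 0.0592 = 25.3.

25.3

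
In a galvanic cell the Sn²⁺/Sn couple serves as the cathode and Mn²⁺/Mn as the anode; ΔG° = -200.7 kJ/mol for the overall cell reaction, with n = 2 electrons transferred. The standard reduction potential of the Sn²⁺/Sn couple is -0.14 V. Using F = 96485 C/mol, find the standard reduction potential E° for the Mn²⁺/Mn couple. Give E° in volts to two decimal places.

E°cell = −ΔG°/(nF) = −(-200.7×10³)/((2)(96485)) = +1.040 V.
Since Sn²⁺/Sn is the cathode and Mn²⁺/Mn the anode, E°cell = E°(Sn²⁺/Sn) − E°(Mn²⁺/Mn).
So E°(Mn²⁺/Mn) = E°(Sn²⁺/Sn) − E°cell = (-0.14) − (+1.040) = -1.18 V.

-1.18 V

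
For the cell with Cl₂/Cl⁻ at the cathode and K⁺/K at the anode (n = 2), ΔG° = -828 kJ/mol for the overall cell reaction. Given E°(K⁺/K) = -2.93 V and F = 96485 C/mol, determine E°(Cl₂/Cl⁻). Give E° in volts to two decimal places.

E°cell = −ΔG°/(nF) = −(-828×10³)/((2)(96485)) = +4.291 V.
Since Cl₂/Cl⁻ is the cathode and K⁺/K the anode, E°cell = E°(Cl₂/Cl⁻) − E°(K⁺/K).
So E°(Cl₂/Cl⁻) = E°cell + E°(K⁺/K) = +4.291 + (-2.93) = +1.36 V.

+1.36 V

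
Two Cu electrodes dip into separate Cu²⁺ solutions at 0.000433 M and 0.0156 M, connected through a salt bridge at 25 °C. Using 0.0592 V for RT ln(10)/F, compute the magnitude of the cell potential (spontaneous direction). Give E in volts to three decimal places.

+0.046 V

For a concentration cell E°cell = 0. The 0.0156 M side is the cathode (reduction is favoured where [Cu²⁺] is higher).
With n = 2, E = −(0.0592/2) log([Cu²⁺]ₐₙ/[Cu²⁺]꜀ₐₜ) = −(0.0592/2) log(0.000433/0.0156) = −(0.0592/2)(-1.557) = +0.046 V.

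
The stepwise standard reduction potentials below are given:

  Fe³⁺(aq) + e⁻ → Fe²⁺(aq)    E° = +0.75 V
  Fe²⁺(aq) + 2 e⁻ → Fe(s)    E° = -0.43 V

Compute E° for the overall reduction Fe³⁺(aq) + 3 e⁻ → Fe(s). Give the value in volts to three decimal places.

-0.037 V

Adding the free-energy changes (−nFE°) of the two steps gives −n₃FE°₃ = −n₁FE°₁ − n₂FE°₂.
E°₃ = (1×+0.75 + 2×-0.43) / 3 = (-0.110) / 3 = -0.037 V.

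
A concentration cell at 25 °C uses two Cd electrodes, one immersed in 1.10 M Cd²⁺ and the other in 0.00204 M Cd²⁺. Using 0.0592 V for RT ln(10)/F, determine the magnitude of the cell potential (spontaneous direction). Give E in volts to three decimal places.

+0.081 V

For a concentration cell E°cell = 0. The 1.10 M side is the cathode (reduction is favoured where [Cd²⁺] is higher).
With n = 2, E = −(0.0592/2) log([Cd²⁺]ₐₙ/[Cd²⁺]꜀ₐₜ) = −(0.0592/2) log(0.00204/1.1) = −(0.0592/2)(-2.732) = +0.081 V.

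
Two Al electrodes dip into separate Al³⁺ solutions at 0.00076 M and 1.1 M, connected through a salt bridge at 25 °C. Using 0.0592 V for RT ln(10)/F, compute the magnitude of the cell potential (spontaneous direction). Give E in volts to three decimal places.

For a concentration cell E°cell = 0. The 1.1 M side is the cathode (reduction is favoured where [Al³⁺] is higher).
With n = 3, E = −(0.0592/3) log([Al³⁺]ₐₙ/[Al³⁺]꜀ₐₜ) = −(0.0592/3) log(0.00076/1.1) = −(0.0592/3)(-3.161) = +0.062 V.

+0.062 V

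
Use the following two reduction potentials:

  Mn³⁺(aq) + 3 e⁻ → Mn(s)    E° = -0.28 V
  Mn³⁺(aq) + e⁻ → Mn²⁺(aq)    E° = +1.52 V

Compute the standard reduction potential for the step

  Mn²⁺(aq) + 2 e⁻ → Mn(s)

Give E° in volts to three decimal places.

Sequential free energies add, so n₃E°₃ = n₁E°₁ + n₂E°₂.
With n₃ = 3, and the known step contributing 1×(+1.52) V, the unknown satisfies 2·E° = 3×(-0.28) − 1×(+1.52) = -2.360.
E° = -2.360 / 2 = -1.180 V.

-1.180 V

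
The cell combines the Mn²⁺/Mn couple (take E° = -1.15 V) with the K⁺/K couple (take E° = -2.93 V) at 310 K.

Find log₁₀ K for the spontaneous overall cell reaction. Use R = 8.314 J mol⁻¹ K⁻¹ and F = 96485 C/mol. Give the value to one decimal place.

57.9

Cathode: Mn²⁺/Mn; anode: K⁺/K. E°cell = (-1.15) − (-2.93) = +1.78 V, with n = 2.
ΔG° = −nFE° = −RT ln K, so ln K = nFE°/(RT) = (2)(96485)(+1.78) / ((8.314)(310)) = 133.272.
log₁₀ K = 133.272 / ln 10 = 57.9.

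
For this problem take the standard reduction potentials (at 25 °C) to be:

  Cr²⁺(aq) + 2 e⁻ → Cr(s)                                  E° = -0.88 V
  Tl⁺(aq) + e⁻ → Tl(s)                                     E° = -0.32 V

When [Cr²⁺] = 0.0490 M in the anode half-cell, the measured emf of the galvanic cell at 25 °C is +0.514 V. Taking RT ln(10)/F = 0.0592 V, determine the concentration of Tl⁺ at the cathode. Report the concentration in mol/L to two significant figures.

0.037 M

Tl⁺/Tl is the cathode, Cr²⁺/Cr the anode: E°cell = +0.56 V, n = 2.
Overall reaction: 2 Tl⁺(aq) + Cr(s) → 2 Tl(s) + Cr²⁺(aq); Q = [Cr²⁺]^1/[Tl⁺]^2.
From E = E° − (0.0592/n) log Q: log Q = (E° − E)·n/0.0592 = (+0.56 − (+0.514))·2/0.0592 = 1.5541.
So 2·log[Tl⁺] = 1·log(0.049) − log Q = -1.3098 − (1.5541) = -2.8639; log[Tl⁺] = -2.8639 / 2 = -1.4320; [Tl⁺] = 10^(-1.4320) ≈ 0.037 M.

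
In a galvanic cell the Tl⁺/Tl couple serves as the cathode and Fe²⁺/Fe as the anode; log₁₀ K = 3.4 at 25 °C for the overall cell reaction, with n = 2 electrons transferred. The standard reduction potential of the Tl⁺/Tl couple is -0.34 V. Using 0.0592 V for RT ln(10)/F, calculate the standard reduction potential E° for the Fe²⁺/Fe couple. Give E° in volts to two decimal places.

-0.44 V

E°cell = (0.0592/n)·log K = (0.0592/2)(3.4) = +0.101 V.
Since Tl⁺/Tl is the cathode and Fe²⁺/Fe the anode, E°cell = E°(Tl⁺/Tl) − E°(Fe²⁺/Fe).
So E°(Fe²⁺/Fe) = E°(Tl⁺/Tl) − E°cell = (-0.34) − (+0.101) = -0.44 V.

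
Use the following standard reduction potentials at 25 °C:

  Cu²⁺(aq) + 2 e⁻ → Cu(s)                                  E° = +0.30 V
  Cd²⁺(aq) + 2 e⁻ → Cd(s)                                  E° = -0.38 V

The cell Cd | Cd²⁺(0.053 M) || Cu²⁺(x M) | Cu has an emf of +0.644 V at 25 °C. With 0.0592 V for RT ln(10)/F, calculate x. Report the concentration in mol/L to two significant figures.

Cu²⁺/Cu is the cathode, Cd²⁺/Cd the anode: E°cell = +0.68 V, n = 2.
Overall reaction: Cu²⁺(aq) + Cd(s) → Cu(s) + Cd²⁺(aq); Q = [Cd²⁺]^1/[Cu²⁺]^1.
From E = E° − (0.0592/n) log Q: log Q = (E° − E)·n/0.0592 = (+0.68 − (+0.644))·2/0.0592 = 1.2162.
So 1·log[Cu²⁺] = 1·log(0.053) − log Q = -1.2757 − (1.2162) = -2.4919; [Cu²⁺] = 10^(-2.4919) ≈ 0.0032 M.

0.0032 M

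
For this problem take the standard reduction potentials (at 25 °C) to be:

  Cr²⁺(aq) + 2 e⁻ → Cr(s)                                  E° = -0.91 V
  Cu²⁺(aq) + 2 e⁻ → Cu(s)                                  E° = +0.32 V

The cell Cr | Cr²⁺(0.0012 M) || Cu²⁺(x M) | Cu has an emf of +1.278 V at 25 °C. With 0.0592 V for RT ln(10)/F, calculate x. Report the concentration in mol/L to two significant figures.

0.050 M

Cu²⁺/Cu is the cathode, Cr²⁺/Cr the anode: E°cell = +1.23 V, n = 2.
Overall reaction: Cu²⁺(aq) + Cr(s) → Cu(s) + Cr²⁺(aq); Q = [Cr²⁺]^1/[Cu²⁺]^1.
From E = E° − (0.0592/n) log Q: log Q = (E° − E)·n/0.0592 = (+1.23 − (+1.278))·2/0.0592 = -1.6216.
So 1·log[Cu²⁺] = 1·log(0.0012) − log Q = -2.9208 − (-1.6216) = -1.2992; [Cu²⁺] = 10^(-1.2992) ≈ 0.050 M.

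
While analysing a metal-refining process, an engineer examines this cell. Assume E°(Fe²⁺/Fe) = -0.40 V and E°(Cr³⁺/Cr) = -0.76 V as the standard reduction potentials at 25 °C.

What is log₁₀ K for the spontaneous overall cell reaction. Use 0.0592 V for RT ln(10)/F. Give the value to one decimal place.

36.5

Cathode: Fe²⁺/Fe; anode: Cr³⁺/Cr. E°cell = +0.36 V, n = 6.
log K = nE°cell / 0.0592 = (6)(+0.36) / 0.0592 = 36.5.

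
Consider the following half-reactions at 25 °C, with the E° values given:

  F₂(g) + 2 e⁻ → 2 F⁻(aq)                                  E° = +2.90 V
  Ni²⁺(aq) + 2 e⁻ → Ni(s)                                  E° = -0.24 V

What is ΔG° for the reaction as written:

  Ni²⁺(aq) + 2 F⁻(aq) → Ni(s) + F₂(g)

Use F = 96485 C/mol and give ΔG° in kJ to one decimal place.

As written, Ni²⁺/Ni is reduced (cathode) and F₂/F⁻ is oxidised (anode), so E°cell = (-0.24) − (+2.90) = -3.14 V.
Balancing electrons gives n = 2.
ΔG° = −nFE° = −(2)(96485)(-3.14) = 605,926 J = +605.9 kJ.

+605.9 kJ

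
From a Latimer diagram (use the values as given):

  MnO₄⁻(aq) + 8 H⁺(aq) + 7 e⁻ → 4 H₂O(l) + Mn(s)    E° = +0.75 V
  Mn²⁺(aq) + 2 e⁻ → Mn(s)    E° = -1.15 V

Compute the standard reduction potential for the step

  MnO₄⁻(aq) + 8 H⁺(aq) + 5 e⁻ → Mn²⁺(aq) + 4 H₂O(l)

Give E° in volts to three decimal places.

Sequential free energies add, so n₃E°₃ = n₁E°₁ + n₂E°₂.
With n₃ = 7, and the known step contributing 2×(-1.15) V, the unknown satisfies 5·E° = 7×(+0.75) − 2×(-1.15) = +7.550.
E° = +7.550 / 5 = +1.510 V.

+1.510 V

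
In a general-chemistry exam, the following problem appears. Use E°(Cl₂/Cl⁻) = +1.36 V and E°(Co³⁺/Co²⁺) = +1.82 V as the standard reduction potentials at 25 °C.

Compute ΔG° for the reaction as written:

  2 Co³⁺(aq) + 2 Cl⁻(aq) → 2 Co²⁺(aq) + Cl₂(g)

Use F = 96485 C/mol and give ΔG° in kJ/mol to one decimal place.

As written, Co³⁺/Co²⁺ is reduced (cathode) and Cl₂/Cl⁻ is oxidised (anode), so E°cell = (+1.82) − (+1.36) = +0.46 V.
Balancing electrons gives n = 2.
ΔG° = −nFE° = −(2)(96485)(+0.46) = -88,766 J = -88.8 kJ/mol.

-88.8 kJ/mol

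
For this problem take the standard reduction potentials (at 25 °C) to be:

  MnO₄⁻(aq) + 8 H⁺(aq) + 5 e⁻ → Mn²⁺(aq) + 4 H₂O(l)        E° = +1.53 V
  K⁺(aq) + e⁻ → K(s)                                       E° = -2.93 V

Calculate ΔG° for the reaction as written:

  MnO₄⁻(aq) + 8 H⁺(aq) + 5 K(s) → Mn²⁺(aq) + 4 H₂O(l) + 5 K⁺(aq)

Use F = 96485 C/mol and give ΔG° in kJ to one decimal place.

-2151.6 kJ

As written, MnO₄⁻/Mn²⁺ is reduced (cathode) and K⁺/K is oxidised (anode), so E°cell = (+1.53) − (-2.93) = +4.46 V.
Balancing electrons gives n = 5.
ΔG° = −nFE° = −(5)(96485)(+4.46) = -2,151,616 J = -2151.6 kJ.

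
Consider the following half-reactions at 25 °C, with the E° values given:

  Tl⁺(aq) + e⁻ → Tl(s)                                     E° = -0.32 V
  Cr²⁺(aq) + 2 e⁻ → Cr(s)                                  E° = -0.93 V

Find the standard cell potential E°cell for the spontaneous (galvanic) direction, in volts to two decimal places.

+0.61 V

The Tl⁺/Tl couple has the higher reduction potential, so it is the cathode; Cr²⁺/Cr is oxidised at the anode.
E°cell = E°(cathode) − E°(anode) = (-0.32) − (-0.93) = +0.61 V.
Since E°cell > 0, the reaction is spontaneous under standard conditions.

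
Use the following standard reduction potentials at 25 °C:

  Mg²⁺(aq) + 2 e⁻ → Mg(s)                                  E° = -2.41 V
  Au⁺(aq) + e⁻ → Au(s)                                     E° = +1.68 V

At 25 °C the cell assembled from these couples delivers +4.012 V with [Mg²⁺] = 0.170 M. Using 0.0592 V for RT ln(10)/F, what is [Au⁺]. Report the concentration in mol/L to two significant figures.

0.020 M

Au⁺/Au is the cathode, Mg²⁺/Mg the anode: E°cell = +4.09 V, n = 2.
Overall reaction: 2 Au⁺(aq) + Mg(s) → 2 Au(s) + Mg²⁺(aq); Q = [Mg²⁺]^1/[Au⁺]^2.
From E = E° − (0.0592/n) log Q: log Q = (E° − E)·n/0.0592 = (+4.09 − (+4.012))·2/0.0592 = 2.6351.
So 2·log[Au⁺] = 1·log(0.17) − log Q = -0.7696 − (2.6351) = -3.4047; log[Au⁺] = -3.4047 / 2 = -1.7024; [Au⁺] = 10^(-1.7024) ≈ 0.020 M.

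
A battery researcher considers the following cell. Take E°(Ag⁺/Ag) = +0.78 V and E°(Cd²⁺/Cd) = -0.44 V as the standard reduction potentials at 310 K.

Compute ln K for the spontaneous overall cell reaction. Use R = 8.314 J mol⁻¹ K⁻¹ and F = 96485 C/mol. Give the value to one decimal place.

Cathode: Ag⁺/Ag; anode: Cd²⁺/Cd. E°cell = (+0.78) − (-0.44) = +1.22 V, with n = 2.
ΔG° = −nFE° = −RT ln K, so ln K = nFE°/(RT) = (2)(96485)(+1.22) / ((8.314)(310)) = 91.344.

91.3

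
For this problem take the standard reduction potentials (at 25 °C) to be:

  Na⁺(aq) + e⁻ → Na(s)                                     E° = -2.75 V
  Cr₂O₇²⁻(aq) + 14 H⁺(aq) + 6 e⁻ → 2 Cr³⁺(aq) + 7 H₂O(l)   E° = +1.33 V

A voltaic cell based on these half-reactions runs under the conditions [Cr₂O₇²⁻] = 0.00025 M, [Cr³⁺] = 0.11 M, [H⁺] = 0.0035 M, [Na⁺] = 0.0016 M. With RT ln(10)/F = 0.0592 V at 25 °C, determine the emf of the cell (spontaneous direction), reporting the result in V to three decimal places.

Cr₂O₇²⁻/Cr³⁺ is the cathode (higher E°), Na⁺/Na the anode: E°cell = +1.33 − (-2.75) = +4.08 V, n = 6.
Overall: Cr₂O₇²⁻(aq) + 14 H⁺(aq) + 6 Na(s) → 2 Cr³⁺(aq) + 7 H₂O(l) + 6 Na⁺(aq)
Q = [Cr³⁺]^2·[Na⁺]^6 / ([Cr₂O₇²⁻]·[H⁺]^14); log Q = 19.293.
E = E° − (0.0592/n) log Q = +4.08 − (0.0592/6)(19.293) = +3.890 V.

+3.890 V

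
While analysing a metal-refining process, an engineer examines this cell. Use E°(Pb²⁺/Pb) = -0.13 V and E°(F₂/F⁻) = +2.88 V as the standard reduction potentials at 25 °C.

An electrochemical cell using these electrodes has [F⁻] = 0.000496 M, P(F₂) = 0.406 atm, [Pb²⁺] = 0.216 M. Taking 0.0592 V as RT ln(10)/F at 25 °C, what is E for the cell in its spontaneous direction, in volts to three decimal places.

F₂/F⁻ is the cathode (higher E°), Pb²⁺/Pb the anode: E°cell = +2.88 − (-0.13) = +3.01 V, n = 2.
Overall: F₂(g) + Pb(s) → 2 F⁻(aq) + Pb²⁺(aq)
Q = [F⁻]^2·[Pb²⁺] / (P(F₂)); log Q = -6.883.
E = E° − (0.0592/n) log Q = +3.01 − (0.0592/2)(-6.883) = +3.214 V.

+3.214 V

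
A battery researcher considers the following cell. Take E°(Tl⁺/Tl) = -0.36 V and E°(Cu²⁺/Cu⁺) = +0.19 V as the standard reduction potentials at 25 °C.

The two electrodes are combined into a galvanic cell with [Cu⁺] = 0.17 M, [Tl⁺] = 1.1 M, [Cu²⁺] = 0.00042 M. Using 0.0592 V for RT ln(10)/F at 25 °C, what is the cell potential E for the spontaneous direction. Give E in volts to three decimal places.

+0.393 V

Cu²⁺/Cu⁺ is the cathode (higher E°), Tl⁺/Tl the anode: E°cell = +0.19 − (-0.36) = +0.55 V, n = 1.
Overall: Cu²⁺(aq) + Tl(s) → Cu⁺(aq) + Tl⁺(aq)
Q = [Cu⁺]·[Tl⁺] / ([Cu²⁺]); log Q = 2.649.
E = E° − (0.0592/n) log Q = +0.55 − (0.0592/1)(2.649) = +0.393 V.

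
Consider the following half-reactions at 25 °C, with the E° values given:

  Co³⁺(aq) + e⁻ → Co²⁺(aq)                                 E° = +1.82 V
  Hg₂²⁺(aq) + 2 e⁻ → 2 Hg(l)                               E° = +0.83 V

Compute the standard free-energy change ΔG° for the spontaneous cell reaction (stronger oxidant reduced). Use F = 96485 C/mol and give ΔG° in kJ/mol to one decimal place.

-191.0 kJ/mol

Co³⁺/Co²⁺ (E° = +1.82 V) is the cathode; Hg₂²⁺/Hg (E° = +0.83 V) is the anode, so E°cell = +0.99 V.
Balancing electrons gives n = 2 (lcm of 1 and 2).
ΔG° = −nFE° = −(2)(96485)(+0.99) = -191,040 J = -191.0 kJ/mol.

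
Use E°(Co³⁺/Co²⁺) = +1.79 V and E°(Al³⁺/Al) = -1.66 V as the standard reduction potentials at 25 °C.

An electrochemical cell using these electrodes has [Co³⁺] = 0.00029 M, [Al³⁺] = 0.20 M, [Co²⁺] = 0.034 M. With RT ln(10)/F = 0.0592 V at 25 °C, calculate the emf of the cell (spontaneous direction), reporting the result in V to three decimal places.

Co³⁺/Co²⁺ is the cathode (higher E°), Al³⁺/Al the anode: E°cell = +1.79 − (-1.66) = +3.45 V, n = 3.
Overall: 3 Co³⁺(aq) + Al(s) → 3 Co²⁺(aq) + Al³⁺(aq)
Q = [Co²⁺]^3·[Al³⁺] / ([Co³⁺]^3); log Q = 5.508.
E = E° − (0.0592/n) log Q = +3.45 − (0.0592/3)(5.508) = +3.341 V.

+3.341 V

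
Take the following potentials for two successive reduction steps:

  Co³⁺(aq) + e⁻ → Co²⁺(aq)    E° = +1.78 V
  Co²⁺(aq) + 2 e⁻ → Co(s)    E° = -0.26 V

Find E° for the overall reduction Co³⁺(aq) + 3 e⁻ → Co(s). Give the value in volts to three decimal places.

Adding the free-energy changes (−nFE°) of the two steps gives −n₃FE°₃ = −n₁FE°₁ − n₂FE°₂.
E°₃ = (1×+1.78 + 2×-0.26) / 3 = (+1.260) / 3 = +0.420 V.

+0.420 V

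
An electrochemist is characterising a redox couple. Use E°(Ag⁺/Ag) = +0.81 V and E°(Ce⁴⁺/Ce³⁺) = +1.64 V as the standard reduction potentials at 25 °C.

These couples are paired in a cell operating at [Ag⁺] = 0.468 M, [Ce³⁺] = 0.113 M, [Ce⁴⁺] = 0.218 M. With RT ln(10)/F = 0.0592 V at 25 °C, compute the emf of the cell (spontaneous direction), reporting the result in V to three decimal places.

+0.866 V

Ce⁴⁺/Ce³⁺ is the cathode (higher E°), Ag⁺/Ag the anode: E°cell = +1.64 − (+0.81) = +0.83 V, n = 1.
Overall: Ce⁴⁺(aq) + Ag(s) → Ce³⁺(aq) + Ag⁺(aq)
Q = [Ce³⁺]·[Ag⁺] / ([Ce⁴⁺]); log Q = -0.615.
E = E° − (0.0592/n) log Q = +0.83 − (0.0592/1)(-0.615) = +0.866 V.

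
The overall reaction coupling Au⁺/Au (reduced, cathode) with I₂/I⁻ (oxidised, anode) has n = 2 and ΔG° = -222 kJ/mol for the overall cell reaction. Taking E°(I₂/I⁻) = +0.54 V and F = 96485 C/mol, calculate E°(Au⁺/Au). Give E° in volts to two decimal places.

E°cell = −ΔG°/(nF) = −(-222×10³)/((2)(96485)) = +1.150 V.
Since Au⁺/Au is the cathode and I₂/I⁻ the anode, E°cell = E°(Au⁺/Au) − E°(I₂/I⁻).
So E°(Au⁺/Au) = E°cell + E°(I₂/I⁻) = +1.150 + (+0.54) = +1.69 V.

+1.69 V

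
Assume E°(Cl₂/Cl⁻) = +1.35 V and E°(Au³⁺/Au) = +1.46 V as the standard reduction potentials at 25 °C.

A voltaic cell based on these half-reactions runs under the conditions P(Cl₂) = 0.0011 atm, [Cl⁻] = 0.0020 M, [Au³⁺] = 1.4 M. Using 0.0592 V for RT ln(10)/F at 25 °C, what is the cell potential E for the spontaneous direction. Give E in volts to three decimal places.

+0.041 V

Au³⁺/Au is the cathode (higher E°), Cl₂/Cl⁻ the anode: E°cell = +1.46 − (+1.35) = +0.11 V, n = 6.
Overall: 2 Au³⁺(aq) + 6 Cl⁻(aq) → 2 Au(s) + 3 Cl₂(g)
Q = P(Cl₂)^3 / ([Au³⁺]^2·[Cl⁻]^6); log Q = 7.026.
E = E° − (0.0592/n) log Q = +0.11 − (0.0592/6)(7.026) = +0.041 V.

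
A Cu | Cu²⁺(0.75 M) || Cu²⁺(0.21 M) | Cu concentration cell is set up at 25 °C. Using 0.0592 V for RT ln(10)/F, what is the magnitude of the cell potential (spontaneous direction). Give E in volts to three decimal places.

+0.016 V

For a concentration cell E°cell = 0. The 0.75 M side is the cathode (reduction is favoured where [Cu²⁺] is higher).
With n = 2, E = −(0.0592/2) log([Cu²⁺]ₐₙ/[Cu²⁺]꜀ₐₜ) = −(0.0592/2) log(0.21/0.75) = −(0.0592/2)(-0.553) = +0.016 V.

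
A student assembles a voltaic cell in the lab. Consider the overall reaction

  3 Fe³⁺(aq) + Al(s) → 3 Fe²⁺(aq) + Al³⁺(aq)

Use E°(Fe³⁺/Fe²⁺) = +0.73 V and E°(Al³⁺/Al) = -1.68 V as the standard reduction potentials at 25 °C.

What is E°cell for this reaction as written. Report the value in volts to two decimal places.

+2.41 V

The Fe³⁺/Fe²⁺ couple has the higher reduction potential, so it is the cathode; Al³⁺/Al is oxidised at the anode.
E°cell = E°(cathode) − E°(anode) = (+0.73) − (-1.68) = +2.41 V.
Since E°cell > 0, the reaction is spontaneous under standard conditions.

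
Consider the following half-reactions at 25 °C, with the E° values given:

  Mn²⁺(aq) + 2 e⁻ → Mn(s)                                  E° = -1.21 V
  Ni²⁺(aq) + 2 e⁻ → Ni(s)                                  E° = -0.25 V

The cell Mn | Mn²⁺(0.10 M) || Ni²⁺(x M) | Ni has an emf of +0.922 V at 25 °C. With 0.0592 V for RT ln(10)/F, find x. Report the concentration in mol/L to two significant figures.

0.0052 M

Ni²⁺/Ni is the cathode, Mn²⁺/Mn the anode: E°cell = +0.96 V, n = 2.
Overall reaction: Ni²⁺(aq) + Mn(s) → Ni(s) + Mn²⁺(aq); Q = [Mn²⁺]^1/[Ni²⁺]^1.
From E = E° − (0.0592/n) log Q: log Q = (E° − E)·n/0.0592 = (+0.96 − (+0.922))·2/0.0592 = 1.2838.
So 1·log[Ni²⁺] = 1·log(0.1) − log Q = -1.0000 − (1.2838) = -2.2838; [Ni²⁺] = 10^(-2.2838) ≈ 0.0052 M.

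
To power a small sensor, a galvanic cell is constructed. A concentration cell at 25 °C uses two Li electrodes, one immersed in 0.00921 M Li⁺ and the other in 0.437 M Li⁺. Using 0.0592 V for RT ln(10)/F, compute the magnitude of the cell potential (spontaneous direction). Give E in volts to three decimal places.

+0.099 V

For a concentration cell E°cell = 0. The 0.437 M side is the cathode (reduction is favoured where [Li⁺] is higher).
With n = 1, E = −(0.0592/1) log([Li⁺]ₐₙ/[Li⁺]꜀ₐₜ) = −(0.0592/1) log(0.00921/0.437) = −(0.0592/1)(-1.676) = +0.099 V.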